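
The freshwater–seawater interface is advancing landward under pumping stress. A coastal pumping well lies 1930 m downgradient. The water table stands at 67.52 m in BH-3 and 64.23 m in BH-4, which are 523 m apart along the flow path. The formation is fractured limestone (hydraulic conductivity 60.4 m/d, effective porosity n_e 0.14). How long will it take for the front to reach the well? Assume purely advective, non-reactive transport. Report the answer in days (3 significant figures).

Hydraulic gradient i = (67.52 − 64.23) / 523 = 3.29 / 523 = 0.006291
Darcy flux q = K·i = 60.4 × 0.006291 = 0.3800 m/d
v_s = q/n_e = 0.3800/0.14 = 2.714 m/d
t = L / v = 1930 / 2.714 = 711.1 d

711 days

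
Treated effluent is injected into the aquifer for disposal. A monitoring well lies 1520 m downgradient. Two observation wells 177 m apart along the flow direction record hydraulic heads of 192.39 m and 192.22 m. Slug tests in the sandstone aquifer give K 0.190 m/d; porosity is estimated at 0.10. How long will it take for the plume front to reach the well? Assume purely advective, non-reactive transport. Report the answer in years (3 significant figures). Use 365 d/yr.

Hydraulic gradient i = (192.39 − 192.22) / 177 = 0.17 / 177 = 9.605e-4
q = Ki = 0.190 × 9.605e-4 = 1.825e-4 m/d
v = Ki/n = 0.190·9.605e-4/0.10 = 0.001825 m/d
t = L / v = 1520 / 0.001825 = 832900 d
   = 832900 / 365 = 2280 yr

2280 years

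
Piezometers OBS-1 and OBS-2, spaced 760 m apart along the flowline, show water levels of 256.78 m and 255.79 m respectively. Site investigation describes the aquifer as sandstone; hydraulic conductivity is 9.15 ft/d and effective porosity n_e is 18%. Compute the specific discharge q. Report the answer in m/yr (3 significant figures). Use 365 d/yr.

1.33 m/yr

Hydraulic gradient i = (256.78 − 255.79) / 760 = 0.99 / 760 = 0.001303
K = 9.15 ft/d × 0.3048 = 2.789 m/d
q = Ki = 2.789 × 0.001303 = 0.003633 m/d
   = 0.003633 × 365 = 1.33 m/yr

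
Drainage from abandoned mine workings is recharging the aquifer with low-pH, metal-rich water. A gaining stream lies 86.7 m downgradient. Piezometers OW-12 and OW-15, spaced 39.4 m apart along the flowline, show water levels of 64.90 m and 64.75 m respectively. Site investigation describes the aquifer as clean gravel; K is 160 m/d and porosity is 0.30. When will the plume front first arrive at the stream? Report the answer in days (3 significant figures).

42.7 days

Hydraulic gradient i = (64.90 − 64.75) / 39.4 = 0.15 / 39.4 = 0.003807
Specific discharge q = 160 × 0.003807 = 0.6091 m/d
Seepage velocity v = q / n = 0.6091 / 0.30 = 2.030 m/d
t = L / v = 86.7 / 2.030 = 42.70 d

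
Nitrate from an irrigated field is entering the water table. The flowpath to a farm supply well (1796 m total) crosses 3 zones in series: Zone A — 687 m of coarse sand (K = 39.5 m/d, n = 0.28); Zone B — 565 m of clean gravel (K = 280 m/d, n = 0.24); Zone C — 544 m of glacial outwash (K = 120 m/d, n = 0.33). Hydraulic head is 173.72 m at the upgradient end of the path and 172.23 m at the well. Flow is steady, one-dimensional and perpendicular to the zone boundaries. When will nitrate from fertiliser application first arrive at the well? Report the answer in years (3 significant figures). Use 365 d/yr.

Total head drop ΔH = 173.72 − 172.23 = 1.49 m
Steady 1-D flow in series ⇒ the Darcy flux q is identical in every zone and the zone head losses add (resistances L/K in series).
Σ(L/K) = 687/39.5 + 565/280 + 544/120 = 17.39 + 2.018 + 4.533 = 23.94 d
q = ΔH / Σ(L/K) = 1.49 / 23.94 = 0.06223 m/d (same in every zone)
Zone A: v = q/n = 0.06223/0.28 = 0.2222 m/d → t_A = 687/0.2222 = 3091 d
Zone B: v = q/n = 0.06223/0.24 = 0.2593 m/d → t_B = 565/0.2593 = 2179 d
Zone C: v = q/n = 0.06223/0.33 = 0.1886 m/d → t_C = 544/0.1886 = 2885 d
Total t = 3091 + 2179 + 2885 = 8155 d
   = 8155 / 365 = 22.3 yr

22.3 years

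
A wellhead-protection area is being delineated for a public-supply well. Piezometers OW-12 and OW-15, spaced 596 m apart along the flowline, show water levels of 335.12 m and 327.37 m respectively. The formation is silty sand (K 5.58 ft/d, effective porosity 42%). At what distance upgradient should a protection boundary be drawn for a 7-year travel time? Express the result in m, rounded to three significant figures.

135 m

Hydraulic gradient i = (335.12 − 327.37) / 596 = 7.75 / 596 = 0.01300
K = 5.58 ft/d × 0.3048 = 1.701 m/d
Specific discharge q = 1.701 × 0.01300 = 0.02212 m/d
Average linear velocity = 0.02212 / 0.42 = 0.05266 m/d
T = 7 yr × 365 = 2555 d
L = v × T = 0.05266 × 2555 = 134.5 m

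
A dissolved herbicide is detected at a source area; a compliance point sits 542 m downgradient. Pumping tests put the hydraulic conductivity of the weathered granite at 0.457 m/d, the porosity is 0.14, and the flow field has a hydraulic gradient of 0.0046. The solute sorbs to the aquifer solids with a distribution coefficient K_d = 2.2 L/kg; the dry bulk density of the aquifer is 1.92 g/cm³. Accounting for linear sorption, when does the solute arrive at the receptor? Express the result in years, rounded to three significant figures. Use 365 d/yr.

3080 years

q = Ki = 0.457 × 0.0046 = 0.002102 m/d
v = Ki/n = 0.457·0.0046/0.14 = 0.01502 m/d
Retardation R = 1 + ρ_b·K_d/n = 1 + 1.92×2.2/0.14 = 31.17
Contaminant velocity v_c = v/R = 0.01502/31.17 = 4.817e-4 m/d
t = L/v_c = 542/4.817e-4 = 1.125e6 d
   = 1.125e6/365 = 3080 yr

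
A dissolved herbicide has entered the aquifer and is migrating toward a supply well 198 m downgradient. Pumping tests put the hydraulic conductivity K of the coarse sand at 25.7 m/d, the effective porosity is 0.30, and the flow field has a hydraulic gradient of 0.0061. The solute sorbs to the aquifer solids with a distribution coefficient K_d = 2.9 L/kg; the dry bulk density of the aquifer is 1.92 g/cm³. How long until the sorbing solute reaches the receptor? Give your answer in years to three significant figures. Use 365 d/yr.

Specific discharge q = 25.7 × 0.0061 = 0.1568 m/d
Seepage velocity v = q / n = 0.1568 / 0.30 = 0.5226 m/d
Retardation R = 1 + ρ_b·K_d/n = 1 + 1.92×2.9/0.30 = 19.56
Contaminant velocity v_c = v/R = 0.5226/19.56 = 0.02672 m/d
t = L/v_c = 198/0.02672 = 7411 d
   = 7411/365 = 20.3 yr

20.3 years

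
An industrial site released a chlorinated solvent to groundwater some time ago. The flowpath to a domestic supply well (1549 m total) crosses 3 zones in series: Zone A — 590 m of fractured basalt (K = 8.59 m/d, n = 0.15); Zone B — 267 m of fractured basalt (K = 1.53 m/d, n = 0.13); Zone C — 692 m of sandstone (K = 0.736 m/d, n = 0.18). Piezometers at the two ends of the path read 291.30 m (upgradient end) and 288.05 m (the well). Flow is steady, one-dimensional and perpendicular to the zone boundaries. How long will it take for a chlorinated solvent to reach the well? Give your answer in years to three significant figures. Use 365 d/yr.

247 years

Total head drop ΔH = 291.30 − 288.05 = 3.25 m
Continuity: the same q passes through each zone, so ΔH = q·Σ(L_j/K_j) — the zones act as resistances in series.
Σ(L/K) = 590/8.59 + 267/1.53 + 692/0.736 = 68.68 + 174.5 + 940.2 = 1183 d
q = ΔH / Σ(L/K) = 3.25 / 1183 = 0.002746 m/d (same in every zone)
Zone A: v = q/n = 0.002746/0.15 = 0.01831 m/d → t_A = 590/0.01831 = 32230 d
Zone B: v = q/n = 0.002746/0.13 = 0.02113 m/d → t_B = 267/0.02113 = 12640 d
Zone C: v = q/n = 0.002746/0.18 = 0.01526 m/d → t_C = 692/0.01526 = 45360 d
Total t = 32230 + 12640 + 45360 = 90220 d
   = 90220 / 365 = 247 yr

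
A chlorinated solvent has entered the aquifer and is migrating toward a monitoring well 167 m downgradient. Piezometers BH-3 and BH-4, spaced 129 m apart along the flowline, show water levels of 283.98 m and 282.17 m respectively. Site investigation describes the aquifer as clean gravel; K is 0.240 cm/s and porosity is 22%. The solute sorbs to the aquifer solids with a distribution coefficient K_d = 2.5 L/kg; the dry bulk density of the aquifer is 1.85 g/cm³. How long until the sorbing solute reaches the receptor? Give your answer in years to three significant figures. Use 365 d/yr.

Hydraulic gradient i = (283.98 − 282.17) / 129 = 1.81 / 129 = 0.01403
K = 0.240 cm/s × 864 = 207.4 m/d
Specific discharge q = 207.4 × 0.01403 = 2.909 m/d
v = Ki/n = 207.4·0.01403/0.22 = 13.22 m/d
Retardation R = 1 + ρ_b·K_d/n = 1 + 1.85×2.5/0.22 = 22.02
Contaminant velocity v_c = v/R = 13.22/22.02 = 0.6005 m/d
t = L/v_c = 167/0.6005 = 278.1 d
   = 278.1/365 = 0.762 yr

0.762 years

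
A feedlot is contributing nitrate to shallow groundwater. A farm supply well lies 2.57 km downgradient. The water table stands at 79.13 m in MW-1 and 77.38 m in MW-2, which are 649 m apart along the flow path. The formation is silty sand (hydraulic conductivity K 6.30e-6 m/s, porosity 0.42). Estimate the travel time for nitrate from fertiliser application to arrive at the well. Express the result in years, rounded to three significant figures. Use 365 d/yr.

2010 years

Hydraulic gradient i = (79.13 − 77.38) / 649 = 1.75 / 649 = 0.002696
K = 6.30e-6 m/s × 86400 s/d = 0.5443 m/d
q = Ki = 0.5443 × 0.002696 = 0.001468 m/d
Seepage velocity v = q / n = 0.001468 / 0.42 = 0.003495 m/d
L = 2.57 km = 2570 m
t = L / v = 2570 / 0.003495 = 735400 d
   = 735400 / 365 = 2010 yr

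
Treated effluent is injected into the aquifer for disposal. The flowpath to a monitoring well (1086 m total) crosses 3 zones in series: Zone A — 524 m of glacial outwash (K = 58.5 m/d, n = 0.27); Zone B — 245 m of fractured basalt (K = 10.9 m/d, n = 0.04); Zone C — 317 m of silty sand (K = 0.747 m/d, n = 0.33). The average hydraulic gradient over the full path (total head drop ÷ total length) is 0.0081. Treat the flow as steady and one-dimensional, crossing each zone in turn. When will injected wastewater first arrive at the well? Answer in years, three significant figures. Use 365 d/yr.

36.3 years

For zones in series the flux q is common to all zones; the equivalent conductivity is the harmonic (thickness-weighted) mean, K_eq = L_total / Σ(L_j/K_j).
Σ(L/K) = 524/58.5 + 245/10.9 + 317/0.747 = 8.957 + 22.48 + 424.4 = 455.8 d
K_eq = L_total / Σ(L/K) = 1086 / 455.8 = 2.383 m/d
q = K_eq · i = 2.383 × 0.0081 = 0.01930 m/d (same in every zone)
Zone A: v = q/n = 0.01930/0.27 = 0.07148 m/d → t_A = 524/0.07148 = 7331 d
Zone B: v = q/n = 0.01930/0.04 = 0.4825 m/d → t_B = 245/0.4825 = 507.8 d
Zone C: v = q/n = 0.01930/0.33 = 0.05848 m/d → t_C = 317/0.05848 = 5420 d
Total t = 7331 + 507.8 + 5420 = 13260 d
   = 13260 / 365 = 36.3 yr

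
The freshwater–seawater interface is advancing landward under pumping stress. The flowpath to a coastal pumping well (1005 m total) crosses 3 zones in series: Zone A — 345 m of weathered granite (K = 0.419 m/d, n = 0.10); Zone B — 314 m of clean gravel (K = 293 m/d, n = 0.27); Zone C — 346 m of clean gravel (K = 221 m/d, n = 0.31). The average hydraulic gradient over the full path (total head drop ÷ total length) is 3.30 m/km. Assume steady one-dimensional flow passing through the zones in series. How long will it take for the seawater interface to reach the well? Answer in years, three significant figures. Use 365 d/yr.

155 years

Steady 1-D flow in series ⇒ the Darcy flux q is identical in every zone and the zone head losses add (resistances L/K in series).
Σ(L/K) = 345/0.419 + 314/293 + 346/221 = 823.4 + 1.072 + 1.566 = 826.0 d
K_eq = L_total / Σ(L/K) = 1005 / 826.0 = 1.217 m/d
q = K_eq · i = 1.217 × 0.0033 = 0.004015 m/d (same in every zone)
Zone A: v = q/n = 0.004015/0.10 = 0.04015 m/d → t_A = 345/0.04015 = 8593 d
Zone B: v = q/n = 0.004015/0.27 = 0.01487 m/d → t_B = 314/0.01487 = 21120 d
Zone C: v = q/n = 0.004015/0.31 = 0.01295 m/d → t_C = 346/0.01295 = 26710 d
Total t = 8593 + 21120 + 26710 = 56420 d
   = 56420 / 365 = 155 yr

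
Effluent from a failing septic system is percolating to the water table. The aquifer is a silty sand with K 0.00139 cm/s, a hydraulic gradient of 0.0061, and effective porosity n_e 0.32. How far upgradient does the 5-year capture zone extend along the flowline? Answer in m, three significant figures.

41.8 m

K = 0.00139 cm/s × 864 = 1.201 m/d
Darcy flux q = K·i = 1.201 × 0.0061 = 0.007326 m/d
Average linear velocity = 0.007326 / 0.32 = 0.02289 m/d
T = 5 yr × 365 = 1825 d
L = v × T = 0.02289 × 1825 = 41.78 m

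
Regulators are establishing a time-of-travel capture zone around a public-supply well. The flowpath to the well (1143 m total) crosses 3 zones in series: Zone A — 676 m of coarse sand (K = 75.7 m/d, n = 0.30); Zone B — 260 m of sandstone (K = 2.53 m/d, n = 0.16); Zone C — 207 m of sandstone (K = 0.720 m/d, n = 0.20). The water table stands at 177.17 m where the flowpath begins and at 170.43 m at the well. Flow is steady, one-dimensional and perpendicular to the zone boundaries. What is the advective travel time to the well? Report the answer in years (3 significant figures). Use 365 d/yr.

Total head drop ΔH = 177.17 − 170.43 = 6.74 m
Steady 1-D flow in series ⇒ the Darcy flux q is identical in every zone and the zone head losses add (resistances L/K in series).
Σ(L/K) = 676/75.7 + 260/2.53 + 207/0.720 = 8.930 + 102.8 + 287.5 = 399.2 d
q = ΔH / Σ(L/K) = 6.74 / 399.2 = 0.01688 m/d (same in every zone)
Zone A: v = q/n = 0.01688/0.30 = 0.05628 m/d → t_A = 676/0.05628 = 12010 d
Zone B: v = q/n = 0.01688/0.16 = 0.1055 m/d → t_B = 260/0.1055 = 2464 d
Zone C: v = q/n = 0.01688/0.20 = 0.08442 m/d → t_C = 207/0.08442 = 2452 d
Total t = 12010 + 2464 + 2452 = 16930 d
   = 16930 / 365 = 46.4 yr

46.4 years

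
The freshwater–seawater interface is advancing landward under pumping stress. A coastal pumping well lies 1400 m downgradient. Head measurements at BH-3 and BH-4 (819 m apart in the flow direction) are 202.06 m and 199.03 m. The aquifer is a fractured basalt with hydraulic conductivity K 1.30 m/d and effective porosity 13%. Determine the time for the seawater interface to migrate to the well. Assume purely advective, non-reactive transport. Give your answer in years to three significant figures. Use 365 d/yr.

Hydraulic gradient i = (202.06 − 199.03) / 819 = 3.03 / 819 = 0.003700
Specific discharge q = 1.30 × 0.003700 = 0.004810 m/d
v = Ki/n = 1.30·0.003700/0.13 = 0.03700 m/d
t = L / v = 1400 / 0.03700 = 37840 d
   = 37840 / 365 = 104 yr

104 years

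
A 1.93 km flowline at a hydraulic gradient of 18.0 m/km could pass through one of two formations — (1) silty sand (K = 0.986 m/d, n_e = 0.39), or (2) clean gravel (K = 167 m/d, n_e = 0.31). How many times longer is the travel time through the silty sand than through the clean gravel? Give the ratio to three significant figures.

Unit 1 (silty sand): v = 0.986×0.018/0.39 = 0.04551 m/d, t = 1930/0.04551 = 42410 d
Unit 2 (clean gravel): v = 167×0.018/0.31 = 9.697 m/d, t = 1930/9.697 = 199.0 d
t(silty sand) / t(clean gravel) = 42410/199.0 = 213

213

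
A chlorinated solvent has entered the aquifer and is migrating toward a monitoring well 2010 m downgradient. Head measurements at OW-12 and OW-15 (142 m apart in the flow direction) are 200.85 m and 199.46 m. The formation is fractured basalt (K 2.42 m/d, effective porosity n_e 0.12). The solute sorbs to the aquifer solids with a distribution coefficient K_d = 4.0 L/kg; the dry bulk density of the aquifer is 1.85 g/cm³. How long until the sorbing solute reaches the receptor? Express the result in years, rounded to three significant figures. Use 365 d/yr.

Hydraulic gradient i = (200.85 − 199.46) / 142 = 1.39 / 142 = 0.009789
Specific discharge q = 2.42 × 0.009789 = 0.02369 m/d
v_s = q/n_e = 0.02369/0.12 = 0.1974 m/d
Retardation R = 1 + ρ_b·K_d/n = 1 + 1.85×4.0/0.12 = 62.67
Contaminant velocity v_c = v/R = 0.1974/62.67 = 0.003150 m/d
t = L/v_c = 2010/0.003150 = 638100 d
   = 638100/365 = 1750 yr

1750 years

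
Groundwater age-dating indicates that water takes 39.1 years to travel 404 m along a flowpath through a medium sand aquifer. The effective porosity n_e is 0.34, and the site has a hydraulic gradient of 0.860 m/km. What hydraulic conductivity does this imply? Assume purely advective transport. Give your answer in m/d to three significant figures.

t = 39.1 years = 14270 d
v = L / t = 404 / 14270 = 0.02831 m/d
K = v · n / i = 0.02831 × 0.34 / 8.6e-4 = 11.2 m/d

11.2 m/d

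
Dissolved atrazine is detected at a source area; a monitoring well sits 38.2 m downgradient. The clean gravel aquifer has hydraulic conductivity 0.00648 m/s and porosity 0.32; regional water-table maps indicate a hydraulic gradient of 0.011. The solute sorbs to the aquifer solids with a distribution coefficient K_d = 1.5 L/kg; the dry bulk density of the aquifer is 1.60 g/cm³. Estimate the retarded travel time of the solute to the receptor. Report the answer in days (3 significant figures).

K = 0.00648 m/s × 86400 s/d = 559.9 m/d
Specific discharge q = 559.9 × 0.011 = 6.159 m/d
v_s = q/n_e = 6.159/0.32 = 19.25 m/d
Retardation R = 1 + ρ_b·K_d/n = 1 + 1.60×1.5/0.32 = 8.500
Contaminant velocity v_c = v/R = 19.25/8.500 = 2.264 m/d
t = L/v_c = 38.2/2.264 = 16.87 d

16.9 days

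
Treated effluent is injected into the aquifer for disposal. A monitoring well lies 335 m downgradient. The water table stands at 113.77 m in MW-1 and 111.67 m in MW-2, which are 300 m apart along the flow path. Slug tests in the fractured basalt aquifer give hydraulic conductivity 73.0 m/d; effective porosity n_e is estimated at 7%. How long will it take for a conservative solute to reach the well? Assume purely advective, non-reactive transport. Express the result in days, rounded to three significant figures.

45.9 days

Hydraulic gradient i = (113.77 − 111.67) / 300 = 2.10 / 300 = 0.007000
Darcy flux q = K·i = 73.0 × 0.007000 = 0.5110 m/d
v = Ki/n = 73.0·0.007000/0.07 = 7.300 m/d
t = L / v = 335 / 7.300 = 45.89 d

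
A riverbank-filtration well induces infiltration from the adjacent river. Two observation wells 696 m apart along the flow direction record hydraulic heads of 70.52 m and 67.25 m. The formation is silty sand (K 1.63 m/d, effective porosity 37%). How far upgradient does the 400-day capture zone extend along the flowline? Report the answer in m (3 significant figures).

Hydraulic gradient i = (70.52 − 67.25) / 696 = 3.27 / 696 = 0.004698
Specific discharge q = 1.63 × 0.004698 = 0.007658 m/d
Seepage velocity v = q / n = 0.007658 / 0.37 = 0.02070 m/d
L = v × T = 0.02070 × 400 = 8.279 m

8.28 m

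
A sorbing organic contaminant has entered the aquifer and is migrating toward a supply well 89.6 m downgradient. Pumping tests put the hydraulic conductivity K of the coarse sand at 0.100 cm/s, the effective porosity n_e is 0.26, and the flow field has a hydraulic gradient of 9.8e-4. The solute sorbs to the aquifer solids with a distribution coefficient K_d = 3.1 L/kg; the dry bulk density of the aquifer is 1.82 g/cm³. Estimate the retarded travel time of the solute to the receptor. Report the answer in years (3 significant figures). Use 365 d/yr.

K = 0.100 cm/s × 864 = 86.40 m/d
Darcy flux q = K·i = 86.40 × 9.8e-4 = 0.08467 m/d
Average linear velocity = 0.08467 / 0.26 = 0.3257 m/d
Retardation R = 1 + ρ_b·K_d/n = 1 + 1.82×3.1/0.26 = 22.70
Contaminant velocity v_c = v/R = 0.3257/22.70 = 0.01435 m/d
t = L/v_c = 89.6/0.01435 = 6246 d
   = 6246/365 = 17.1 yr

17.1 years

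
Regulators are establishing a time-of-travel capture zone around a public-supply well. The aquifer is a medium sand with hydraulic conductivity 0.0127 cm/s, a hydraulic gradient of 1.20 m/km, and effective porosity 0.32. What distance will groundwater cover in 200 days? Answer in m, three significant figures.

K = 0.0127 cm/s × 864 = 10.97 m/d
Specific discharge q = 10.97 × 0.0012 = 0.01317 m/d
Seepage velocity v = q / n = 0.01317 / 0.32 = 0.04115 m/d
L = v × T = 0.04115 × 200 = 8.230 m

8.23 m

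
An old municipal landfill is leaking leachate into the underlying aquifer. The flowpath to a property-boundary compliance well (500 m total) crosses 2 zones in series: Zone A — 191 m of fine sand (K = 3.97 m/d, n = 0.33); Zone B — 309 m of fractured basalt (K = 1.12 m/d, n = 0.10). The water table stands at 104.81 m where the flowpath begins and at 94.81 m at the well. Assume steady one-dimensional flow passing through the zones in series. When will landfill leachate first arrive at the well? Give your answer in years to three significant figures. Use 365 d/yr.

8.34 years

Total head drop ΔH = 104.81 − 94.81 = 10.00 m
Continuity: the same q passes through each zone, so ΔH = q·Σ(L_j/K_j) — the zones act as resistances in series.
Σ(L/K) = 191/3.97 + 309/1.12 = 48.11 + 275.9 = 324.0 d
q = ΔH / Σ(L/K) = 10.00 / 324.0 = 0.03086 m/d (same in every zone)
Zone A: v = q/n = 0.03086/0.33 = 0.09353 m/d → t_A = 191/0.09353 = 2042 d
Zone B: v = q/n = 0.03086/0.10 = 0.3086 m/d → t_B = 309/0.3086 = 1001 d
Total t = 2042 + 1001 = 3043 d
   = 3043 / 365 = 8.34 yr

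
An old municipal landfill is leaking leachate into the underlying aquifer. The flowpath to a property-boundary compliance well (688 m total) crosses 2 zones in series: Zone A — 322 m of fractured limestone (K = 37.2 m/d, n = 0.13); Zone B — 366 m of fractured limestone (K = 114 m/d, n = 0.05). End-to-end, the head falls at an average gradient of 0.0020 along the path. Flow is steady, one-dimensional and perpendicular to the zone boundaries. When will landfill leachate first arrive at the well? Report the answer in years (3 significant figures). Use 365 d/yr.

For zones in series the flux q is common to all zones; the equivalent conductivity is the harmonic (thickness-weighted) mean, K_eq = L_total / Σ(L_j/K_j).
Σ(L/K) = 322/37.2 + 366/114 = 8.656 + 3.211 = 11.87 d
K_eq = L_total / Σ(L/K) = 688 / 11.87 = 57.98 m/d
q = K_eq · i = 57.98 × 0.0020 = 0.1160 m/d (same in every zone)
Zone A: v = q/n = 0.1160/0.13 = 0.8920 m/d → t_A = 322/0.8920 = 361.0 d
Zone B: v = q/n = 0.1160/0.05 = 2.319 m/d → t_B = 366/2.319 = 157.8 d
Total t = 361.0 + 157.8 = 518.8 d
   = 518.8 / 365 = 1.42 yr

1.42 years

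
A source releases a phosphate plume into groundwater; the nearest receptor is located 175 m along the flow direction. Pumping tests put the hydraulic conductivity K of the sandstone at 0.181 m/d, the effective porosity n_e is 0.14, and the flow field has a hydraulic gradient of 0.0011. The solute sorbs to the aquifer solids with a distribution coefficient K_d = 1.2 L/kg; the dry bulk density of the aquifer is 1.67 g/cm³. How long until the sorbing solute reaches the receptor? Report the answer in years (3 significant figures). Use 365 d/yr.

5160 years

Darcy flux q = K·i = 0.181 × 0.0011 = 1.991e-4 m/d
v = Ki/n = 0.181·0.0011/0.14 = 0.001422 m/d
Retardation R = 1 + ρ_b·K_d/n = 1 + 1.67×1.2/0.14 = 15.31
Contaminant velocity v_c = v/R = 0.001422/15.31 = 9.286e-5 m/d
t = L/v_c = 175/9.286e-5 = 1.884e6 d
   = 1.884e6/365 = 5160 yr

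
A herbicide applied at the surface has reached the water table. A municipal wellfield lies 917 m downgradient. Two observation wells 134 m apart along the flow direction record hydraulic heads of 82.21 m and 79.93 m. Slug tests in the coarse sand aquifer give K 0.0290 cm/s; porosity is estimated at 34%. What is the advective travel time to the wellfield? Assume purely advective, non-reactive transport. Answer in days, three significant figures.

731 days

Hydraulic gradient i = (82.21 − 79.93) / 134 = 2.28 / 134 = 0.01701
K = 0.0290 cm/s × 864 = 25.06 m/d
Darcy flux q = K·i = 25.06 × 0.01701 = 0.4263 m/d
Seepage velocity v = q / n = 0.4263 / 0.34 = 1.254 m/d
t = L / v = 917 / 1.254 = 731.3 d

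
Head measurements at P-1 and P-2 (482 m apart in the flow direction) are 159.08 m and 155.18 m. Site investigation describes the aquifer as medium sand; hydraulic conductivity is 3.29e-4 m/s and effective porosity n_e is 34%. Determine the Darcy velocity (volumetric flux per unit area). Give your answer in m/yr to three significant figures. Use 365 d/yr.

Hydraulic gradient i = (159.08 − 155.18) / 482 = 3.90 / 482 = 0.008091
K = 3.29e-4 m/s × 86400 s/d = 28.43 m/d
Specific discharge q = 28.43 × 0.008091 = 0.2300 m/d
   = 0.2300 × 365 = 83.9 m/yr

83.9 m/yr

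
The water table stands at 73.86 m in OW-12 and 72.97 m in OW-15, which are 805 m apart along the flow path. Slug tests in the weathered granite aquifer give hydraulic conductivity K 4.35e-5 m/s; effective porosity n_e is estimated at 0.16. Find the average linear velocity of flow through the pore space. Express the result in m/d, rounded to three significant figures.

Hydraulic gradient i = (73.86 − 72.97) / 805 = 0.89 / 805 = 0.001106
K = 4.35e-5 m/s × 86400 s/d = 3.758 m/d
Specific discharge q = 3.758 × 0.001106 = 0.004155 m/d
v = Ki/n = 3.758·0.001106/0.16 = 0.02597 m/d

0.0260 m/d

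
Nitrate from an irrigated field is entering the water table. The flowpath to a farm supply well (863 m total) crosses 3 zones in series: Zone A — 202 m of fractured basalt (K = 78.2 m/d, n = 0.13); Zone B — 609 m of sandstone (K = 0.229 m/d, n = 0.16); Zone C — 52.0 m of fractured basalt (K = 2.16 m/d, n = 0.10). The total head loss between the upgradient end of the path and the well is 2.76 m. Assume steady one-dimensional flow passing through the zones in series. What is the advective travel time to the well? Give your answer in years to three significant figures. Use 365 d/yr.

Continuity: the same q passes through each zone, so ΔH = q·Σ(L_j/K_j) — the zones act as resistances in series.
Σ(L/K) = 202/78.2 + 609/0.229 + 52.0/2.16 = 2.583 + 2659 + 24.07 = 2686 d
q = ΔH / Σ(L/K) = 2.76 / 2686 = 0.001028 m/d (same in every zone)
Zone A: v = q/n = 0.001028/0.13 = 0.007904 m/d → t_A = 202/0.007904 = 25560 d
Zone B: v = q/n = 0.001028/0.16 = 0.006422 m/d → t_B = 609/0.006422 = 94830 d
Zone C: v = q/n = 0.001028/0.10 = 0.01028 m/d → t_C = 52.0/0.01028 = 5061 d
Total t = 25560 + 94830 + 5061 = 125400 d
   = 125400 / 365 = 344 yr

344 years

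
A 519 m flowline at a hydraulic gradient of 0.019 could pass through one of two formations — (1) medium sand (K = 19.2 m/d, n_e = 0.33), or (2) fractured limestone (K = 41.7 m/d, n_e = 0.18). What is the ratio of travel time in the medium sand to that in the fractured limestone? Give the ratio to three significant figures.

Unit 1 (medium sand): v = 19.2×0.019/0.33 = 1.105 m/d, t = 519/1.105 = 469.5 d
Unit 2 (fractured limestone): v = 41.7×0.019/0.18 = 4.402 m/d, t = 519/4.402 = 117.9 d
t(medium sand) / t(fractured limestone) = 469.5/117.9 = 3.98

3.98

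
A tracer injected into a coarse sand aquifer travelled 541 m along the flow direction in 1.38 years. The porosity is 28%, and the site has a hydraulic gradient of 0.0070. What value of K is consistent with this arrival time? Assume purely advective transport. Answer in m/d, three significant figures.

t = 1.38 years = 503.7 d
v = L / t = 541 / 503.7 = 1.074 m/d
K = v · n / i = 1.074 × 0.28 / 0.0070 = 43.0 m/d

43.0 m/d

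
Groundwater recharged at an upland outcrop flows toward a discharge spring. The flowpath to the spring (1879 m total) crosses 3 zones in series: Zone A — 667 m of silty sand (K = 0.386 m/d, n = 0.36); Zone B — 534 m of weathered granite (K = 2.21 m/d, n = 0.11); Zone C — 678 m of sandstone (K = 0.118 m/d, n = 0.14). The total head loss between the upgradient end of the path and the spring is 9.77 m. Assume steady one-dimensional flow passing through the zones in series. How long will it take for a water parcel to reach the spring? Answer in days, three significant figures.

311000 days

Continuity: the same q passes through each zone, so ΔH = q·Σ(L_j/K_j) — the zones act as resistances in series.
Σ(L/K) = 667/0.386 + 534/2.21 + 678/0.118 = 1728 + 241.6 + 5746 = 7715 d
q = ΔH / Σ(L/K) = 9.77 / 7715 = 0.001266 m/d (same in every zone)
Zone A: v = q/n = 0.001266/0.36 = 0.003518 m/d → t_A = 667/0.003518 = 189600 d
Zone B: v = q/n = 0.001266/0.11 = 0.01151 m/d → t_B = 534/0.01151 = 46390 d
Zone C: v = q/n = 0.001266/0.14 = 0.009045 m/d → t_C = 678/0.009045 = 74960 d
Total t = 189600 + 46390 + 74960 = 311000 d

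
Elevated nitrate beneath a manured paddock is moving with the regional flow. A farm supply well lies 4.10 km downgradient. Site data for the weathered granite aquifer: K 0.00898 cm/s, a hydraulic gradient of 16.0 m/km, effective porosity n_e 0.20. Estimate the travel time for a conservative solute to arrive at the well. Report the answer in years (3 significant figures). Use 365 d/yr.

K = 0.00898 cm/s × 864 = 7.759 m/d
q = Ki = 7.759 × 0.016 = 0.1241 m/d
v = Ki/n = 7.759·0.016/0.20 = 0.6207 m/d
L = 4.10 km = 4100 m
t = L / v = 4100 / 0.6207 = 6605 d
   = 6605 / 365 = 18.1 yr

18.1 years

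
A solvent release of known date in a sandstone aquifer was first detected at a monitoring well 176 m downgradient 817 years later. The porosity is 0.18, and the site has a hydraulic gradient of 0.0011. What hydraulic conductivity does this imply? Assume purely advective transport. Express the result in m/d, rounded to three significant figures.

0.0966 m/d

t = 817 years = 298200 d
v = L / t = 176 / 298200 = 5.902e-4 m/d
K = v · n / i = 5.902e-4 × 0.18 / 0.0011 = 0.0966 m/d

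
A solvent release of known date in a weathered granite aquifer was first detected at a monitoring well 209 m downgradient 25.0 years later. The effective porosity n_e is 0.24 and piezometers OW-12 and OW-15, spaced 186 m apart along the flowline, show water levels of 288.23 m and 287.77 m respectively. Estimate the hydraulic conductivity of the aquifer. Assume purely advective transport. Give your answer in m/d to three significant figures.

Hydraulic gradient i = (288.23 − 287.77) / 186 = 0.46 / 186 = 0.002473
t = 25.0 years = 9125 d
v = L / t = 209 / 9125 = 0.02290 m/d
K = v · n / i = 0.02290 × 0.24 / 0.002473 = 2.22 m/d

2.22 m/d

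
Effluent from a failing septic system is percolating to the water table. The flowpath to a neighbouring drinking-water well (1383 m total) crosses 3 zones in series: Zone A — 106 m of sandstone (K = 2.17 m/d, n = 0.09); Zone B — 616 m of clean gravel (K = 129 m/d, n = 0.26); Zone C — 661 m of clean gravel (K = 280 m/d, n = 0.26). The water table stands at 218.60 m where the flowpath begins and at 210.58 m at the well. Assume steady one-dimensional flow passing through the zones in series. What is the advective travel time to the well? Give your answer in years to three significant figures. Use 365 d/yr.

Total head drop ΔH = 218.60 − 210.58 = 8.02 m
Continuity: the same q passes through each zone, so ΔH = q·Σ(L_j/K_j) — the zones act as resistances in series.
Σ(L/K) = 106/2.17 + 616/129 + 661/280 = 48.85 + 4.775 + 2.361 = 55.98 d
q = ΔH / Σ(L/K) = 8.02 / 55.98 = 0.1433 m/d (same in every zone)
Zone A: v = q/n = 0.1433/0.09 = 1.592 m/d → t_A = 106/1.592 = 66.59 d
Zone B: v = q/n = 0.1433/0.26 = 0.5510 m/d → t_B = 616/0.5510 = 1118 d
Zone C: v = q/n = 0.1433/0.26 = 0.5510 m/d → t_C = 661/0.5510 = 1200 d
Total t = 66.59 + 1118 + 1200 = 2384 d
   = 2384 / 365 = 6.53 yr

6.53 years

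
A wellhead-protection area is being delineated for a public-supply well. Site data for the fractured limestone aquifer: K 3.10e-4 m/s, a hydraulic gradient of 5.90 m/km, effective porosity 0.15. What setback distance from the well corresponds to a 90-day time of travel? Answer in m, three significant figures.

K = 3.10e-4 m/s × 86400 s/d = 26.78 m/d
Darcy flux q = K·i = 26.78 × 0.0059 = 0.1580 m/d
v = Ki/n = 26.78·0.0059/0.15 = 1.054 m/d
L = v × T = 1.054 × 90 = 94.82 m

94.8 m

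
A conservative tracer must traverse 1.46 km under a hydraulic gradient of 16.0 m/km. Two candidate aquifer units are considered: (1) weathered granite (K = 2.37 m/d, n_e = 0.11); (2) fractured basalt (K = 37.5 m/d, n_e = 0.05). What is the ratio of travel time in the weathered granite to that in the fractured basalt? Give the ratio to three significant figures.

34.8

Unit 1 (weathered granite): v = 2.37×0.016/0.11 = 0.3447 m/d, t = 1460/0.3447 = 4235 d
Unit 2 (fractured basalt): v = 37.5×0.016/0.05 = 12.00 m/d, t = 1460/12.00 = 121.7 d
t(weathered granite) / t(fractured basalt) = 4235/121.7 = 34.8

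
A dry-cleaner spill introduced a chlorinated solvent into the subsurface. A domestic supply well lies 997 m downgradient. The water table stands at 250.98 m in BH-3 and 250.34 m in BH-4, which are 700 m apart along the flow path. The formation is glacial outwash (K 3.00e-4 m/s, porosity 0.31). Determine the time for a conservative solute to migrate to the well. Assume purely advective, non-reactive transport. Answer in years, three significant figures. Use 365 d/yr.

35.7 years

Hydraulic gradient i = (250.98 − 250.34) / 700 = 0.64 / 700 = 9.143e-4
K = 3.00e-4 m/s × 86400 s/d = 25.92 m/d
Darcy flux q = K·i = 25.92 × 9.143e-4 = 0.02370 m/d
Average linear velocity = 0.02370 / 0.31 = 0.07645 m/d
t = L / v = 997 / 0.07645 = 13040 d
   = 13040 / 365 = 35.7 yr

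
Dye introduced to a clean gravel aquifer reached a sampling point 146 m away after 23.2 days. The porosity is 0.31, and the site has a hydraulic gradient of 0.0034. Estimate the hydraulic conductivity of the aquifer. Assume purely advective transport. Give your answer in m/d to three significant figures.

574 m/d

v = L / t = 146 / 23.2 = 6.293 m/d
K = v · n / i = 6.293 × 0.31 / 0.0034 = 574 m/d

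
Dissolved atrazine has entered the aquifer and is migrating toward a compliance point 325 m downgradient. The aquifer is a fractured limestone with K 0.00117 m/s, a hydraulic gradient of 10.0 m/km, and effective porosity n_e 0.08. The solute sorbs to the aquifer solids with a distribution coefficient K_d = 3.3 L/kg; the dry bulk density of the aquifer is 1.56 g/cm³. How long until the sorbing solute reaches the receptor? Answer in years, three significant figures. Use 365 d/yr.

K = 0.00117 m/s × 86400 s/d = 101.1 m/d
Specific discharge q = 101.1 × 0.010 = 1.011 m/d
v = Ki/n = 101.1·0.010/0.08 = 12.64 m/d
Retardation R = 1 + ρ_b·K_d/n = 1 + 1.56×3.3/0.08 = 65.35
Contaminant velocity v_c = v/R = 12.64/65.35 = 0.1934 m/d
t = L/v_c = 325/0.1934 = 1681 d
   = 1681/365 = 4.60 yr

4.60 years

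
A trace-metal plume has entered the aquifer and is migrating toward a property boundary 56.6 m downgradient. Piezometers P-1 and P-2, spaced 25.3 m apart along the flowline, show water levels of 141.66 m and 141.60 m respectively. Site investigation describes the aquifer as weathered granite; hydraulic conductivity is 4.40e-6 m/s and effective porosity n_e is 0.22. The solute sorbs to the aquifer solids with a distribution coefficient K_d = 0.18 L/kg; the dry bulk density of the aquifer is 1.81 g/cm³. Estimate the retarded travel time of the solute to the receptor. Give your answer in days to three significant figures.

Hydraulic gradient i = (141.66 − 141.60) / 25.3 = 0.06 / 25.3 = 0.002372
K = 4.40e-6 m/s × 86400 s/d = 0.3802 m/d
Specific discharge q = 0.3802 × 0.002372 = 9.016e-4 m/d
Average linear velocity = 9.016e-4 / 0.22 = 0.004098 m/d
Retardation R = 1 + ρ_b·K_d/n = 1 + 1.81×0.18/0.22 = 2.481
Contaminant velocity v_c = v/R = 0.004098/2.481 = 0.001652 m/d
t = L/v_c = 56.6/0.001652 = 34270 d

34300 days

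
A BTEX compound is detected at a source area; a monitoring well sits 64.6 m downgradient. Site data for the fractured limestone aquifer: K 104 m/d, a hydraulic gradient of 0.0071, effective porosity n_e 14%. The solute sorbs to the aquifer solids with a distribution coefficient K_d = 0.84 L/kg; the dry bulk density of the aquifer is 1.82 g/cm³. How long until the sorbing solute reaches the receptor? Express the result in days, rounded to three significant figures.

Specific discharge q = 104 × 0.0071 = 0.7384 m/d
Average linear velocity = 0.7384 / 0.14 = 5.274 m/d
Retardation R = 1 + ρ_b·K_d/n = 1 + 1.82×0.84/0.14 = 11.92
Contaminant velocity v_c = v/R = 5.274/11.92 = 0.4425 m/d
t = L/v_c = 64.6/0.4425 = 146.0 d

146 days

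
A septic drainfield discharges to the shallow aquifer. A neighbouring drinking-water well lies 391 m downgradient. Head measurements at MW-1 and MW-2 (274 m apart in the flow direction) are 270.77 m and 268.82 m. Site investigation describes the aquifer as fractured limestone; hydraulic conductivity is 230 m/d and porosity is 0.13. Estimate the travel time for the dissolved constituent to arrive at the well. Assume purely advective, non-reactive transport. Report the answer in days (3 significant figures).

31.1 days

Hydraulic gradient i = (270.77 − 268.82) / 274 = 1.95 / 274 = 0.007117
q = Ki = 230 × 0.007117 = 1.637 m/d
v = Ki/n = 230·0.007117/0.13 = 12.59 m/d
t = L / v = 391 / 12.59 = 31.05 d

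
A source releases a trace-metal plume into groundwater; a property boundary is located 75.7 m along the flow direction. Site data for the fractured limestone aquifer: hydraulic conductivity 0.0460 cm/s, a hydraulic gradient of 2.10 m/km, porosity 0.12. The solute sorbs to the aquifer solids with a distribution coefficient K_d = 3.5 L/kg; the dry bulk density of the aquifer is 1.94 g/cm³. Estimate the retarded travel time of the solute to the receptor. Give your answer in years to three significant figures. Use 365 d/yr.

17.2 years

K = 0.0460 cm/s × 864 = 39.74 m/d
Darcy flux q = K·i = 39.74 × 0.0021 = 0.08346 m/d
Seepage velocity v = q / n = 0.08346 / 0.12 = 0.6955 m/d
Retardation R = 1 + ρ_b·K_d/n = 1 + 1.94×3.5/0.12 = 57.58
Contaminant velocity v_c = v/R = 0.6955/57.58 = 0.01208 m/d
t = L/v_c = 75.7/0.01208 = 6267 d
   = 6267/365 = 17.2 yr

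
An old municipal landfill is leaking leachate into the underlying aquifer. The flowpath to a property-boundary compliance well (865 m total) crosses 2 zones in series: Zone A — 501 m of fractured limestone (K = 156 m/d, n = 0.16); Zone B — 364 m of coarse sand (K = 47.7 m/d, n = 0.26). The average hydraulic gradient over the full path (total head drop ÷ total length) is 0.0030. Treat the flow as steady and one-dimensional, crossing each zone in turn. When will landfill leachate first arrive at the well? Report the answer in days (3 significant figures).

730 days

Continuity: the same q passes through each zone, so ΔH = q·Σ(L_j/K_j) — the zones act as resistances in series.
Σ(L/K) = 501/156 + 364/47.7 = 3.212 + 7.631 = 10.84 d
K_eq = L_total / Σ(L/K) = 865 / 10.84 = 79.78 m/d
q = K_eq · i = 79.78 × 0.0030 = 0.2393 m/d (same in every zone)
Zone A: v = q/n = 0.2393/0.16 = 1.496 m/d → t_A = 501/1.496 = 334.9 d
Zone B: v = q/n = 0.2393/0.26 = 0.9205 m/d → t_B = 364/0.9205 = 395.4 d
Total t = 334.9 + 395.4 = 730.4 d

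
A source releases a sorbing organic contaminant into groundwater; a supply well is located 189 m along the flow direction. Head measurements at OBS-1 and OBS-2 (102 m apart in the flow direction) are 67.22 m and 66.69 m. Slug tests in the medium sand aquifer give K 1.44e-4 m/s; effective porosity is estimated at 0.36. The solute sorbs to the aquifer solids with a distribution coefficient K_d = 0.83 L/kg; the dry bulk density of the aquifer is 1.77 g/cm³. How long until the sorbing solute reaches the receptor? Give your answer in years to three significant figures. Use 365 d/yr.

14.7 years

Hydraulic gradient i = (67.22 − 66.69) / 102 = 0.53 / 102 = 0.005196
K = 1.44e-4 m/s × 86400 s/d = 12.44 m/d
Specific discharge q = 12.44 × 0.005196 = 0.06465 m/d
v_s = q/n_e = 0.06465/0.36 = 0.1796 m/d
Retardation R = 1 + ρ_b·K_d/n = 1 + 1.77×0.83/0.36 = 5.081
Contaminant velocity v_c = v/R = 0.1796/5.081 = 0.03534 m/d
t = L/v_c = 189/0.03534 = 5347 d
   = 5347/365 = 14.7 yr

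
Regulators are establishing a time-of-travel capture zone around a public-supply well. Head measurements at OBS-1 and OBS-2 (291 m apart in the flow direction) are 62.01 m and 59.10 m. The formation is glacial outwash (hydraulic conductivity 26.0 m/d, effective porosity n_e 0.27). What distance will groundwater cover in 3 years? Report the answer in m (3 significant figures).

1050 m

Hydraulic gradient i = (62.01 − 59.10) / 291 = 2.91 / 291 = 0.01000
Specific discharge q = 26.0 × 0.01000 = 0.2600 m/d
Average linear velocity = 0.2600 / 0.27 = 0.9630 m/d
T = 3 yr × 365 = 1095 d
L = v × T = 0.9630 × 1095 = 1054 m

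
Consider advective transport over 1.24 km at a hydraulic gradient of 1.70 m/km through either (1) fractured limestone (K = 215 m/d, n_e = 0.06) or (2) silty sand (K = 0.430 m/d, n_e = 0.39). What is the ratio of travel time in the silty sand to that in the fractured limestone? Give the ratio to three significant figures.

Unit 1 (fractured limestone): v = 215×0.0017/0.06 = 6.092 m/d, t = 1240/6.092 = 203.6 d
Unit 2 (silty sand): v = 0.430×0.0017/0.39 = 0.001874 m/d, t = 1240/0.001874 = 661600 d
t(silty sand) / t(fractured limestone) = 661600/203.6 = 3250

3250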